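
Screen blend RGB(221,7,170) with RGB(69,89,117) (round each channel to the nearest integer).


Screen: C = 255 - (255-A)×(255-B)/255, rounded to nearest integer
R: 255 - (255-221)×(255-69)/255 = 255 - 6324/255 ≈ 255 - 24.800 = 230.200 → 230
G: 255 - (255-7)×(255-89)/255 = 255 - 41168/255 ≈ 255 - 161.443 = 93.557 → 94
B: 255 - (255-170)×(255-117)/255 = 255 - 11730/255 ≈ 255 - 46.000 = 209.000 → 209
= RGB(230, 94, 209)


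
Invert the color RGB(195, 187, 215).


Invert: (255-R, 255-G, 255-B)
R: 255-195 = 60
G: 255-187 = 68
B: 255-215 = 40
= RGB(60, 68, 40)


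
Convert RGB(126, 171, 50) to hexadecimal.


R = 126 → 7E (hex)
G = 171 → AB (hex)
B = 50 → 32 (hex)
Hex = #7EAB32


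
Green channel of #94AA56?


Color: #94AA56
R = 94 = 148
G = AA = 170
B = 56 = 86
Green = 170


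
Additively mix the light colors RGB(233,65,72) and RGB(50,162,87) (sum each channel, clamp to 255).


Additive: each channel = min(255, C₁+C₂)
R: 233+50 = 283 → 255
G: 65+162 = 227 → 227
B: 72+87 = 159 → 159
= RGB(255, 227, 159)


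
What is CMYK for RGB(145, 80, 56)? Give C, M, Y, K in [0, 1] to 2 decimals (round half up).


R'=145/255≈0.5686, G'=80/255≈0.3137, B'=56/255≈0.2196
K = 1 - max(R',G',B') = 1 - 145/255 = 110/255 = 0.43137… → 0.43
(1-R'-K)/(1-K) simplifies to (max-R)/max with max = 145:
C = (145-145)/145 = 0/145 = 0 → 0.00
M = (145-80)/145 = 65/145 = 0.44827… → 0.45
Y = (145-56)/145 = 89/145 = 0.61379… → 0.61
= CMYK(0.00, 0.45, 0.61, 0.43)


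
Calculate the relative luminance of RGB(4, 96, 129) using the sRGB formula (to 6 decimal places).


Linearize each channel (sRGB transfer function): c = v/255; c_lin = c/12.92 if c ≤ 0.04045, else ((c+0.055)/1.055)^2.4
  R: 4/255 ≈ 0.015686 ≤ 0.04045 → 0.015686/12.92 ≈ 0.001214
  G: 96/255 ≈ 0.376471 > 0.04045 → ((0.376471+0.055)/1.055)^2.4 ≈ 0.116971
  B: 129/255 ≈ 0.505882 > 0.04045 → ((0.505882+0.055)/1.055)^2.4 ≈ 0.219526
R_lin = 0.001214, G_lin = 0.116971, B_lin = 0.219526
L = 0.2126×R + 0.7152×G + 0.0722×B
L = 0.2126×0.001214 + 0.7152×0.116971 + 0.0722×0.219526
L ≈ 0.099765


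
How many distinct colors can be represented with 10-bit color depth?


Colors = 2^bits = 2^10
= 1,024 colors


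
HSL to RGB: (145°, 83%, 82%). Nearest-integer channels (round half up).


H=145°, S=0.83, L=0.82
C = (1-|2L-1|)×S = (1-|0.64|)×0.83 = 0.2988
H' = H/60 = 145/60 ≈ 2.4167; X = C×(1-|H' mod 2 - 1|) = 0.1245
m = L - C/2 = 0.82 - 0.1494 = 0.6706
Sector ⌊H'⌋ = 2 → (R',G',B') = (0.0, 0.2988, 0.1245)
RGB = ((R'+m)×255, (G'+m)×255, (B'+m)×255) = (171.003, 247.197, 202.7505)
Round half up → RGB(171, 247, 203)


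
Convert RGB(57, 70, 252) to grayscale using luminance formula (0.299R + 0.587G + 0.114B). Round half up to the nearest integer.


Gray = 0.299×R + 0.587×G + 0.114×B
Gray = 0.299×57 + 0.587×70 + 0.114×252
Gray = 17.043 + 41.090 + 28.728
Gray = 86.861 → round half up → 87
Gray = 87


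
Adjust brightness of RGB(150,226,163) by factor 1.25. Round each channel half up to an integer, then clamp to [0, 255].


Multiply each channel by 1.25, round half up, clamp to [0, 255]
R: 150×1.25 = 187.5 → round → 188
G: 226×1.25 = 282.5 → round → 283 → clamp → 255
B: 163×1.25 = 203.75 → round → 204
= RGB(188, 255, 204)


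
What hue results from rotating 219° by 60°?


New hue = (H + rotation) mod 360
New hue = (219 + 60) mod 360
= 279 mod 360
= 279°


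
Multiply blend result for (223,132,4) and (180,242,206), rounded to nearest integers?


Multiply: C = A×B/255, rounded to nearest integer
R: 223×180/255 = 40140/255 ≈ 157.412 → 157
G: 132×242/255 = 31944/255 ≈ 125.271 → 125
B: 4×206/255 = 824/255 ≈ 3.231 → 3
= RGB(157, 125, 3)


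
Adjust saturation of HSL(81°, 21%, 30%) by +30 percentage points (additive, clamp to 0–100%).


Original S = 21%
Adjustment = +30 percentage points
New S = 21 + (30) = 51
Clamp to [0, 100] → 51
= HSL(81°, 51%, 30%)


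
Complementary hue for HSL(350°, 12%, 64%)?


Complement = opposite side of color wheel = hue + 180°
H' = (350 + 180) mod 360 = 170°
S and L unchanged.
= HSL(170°, 12%, 64%)


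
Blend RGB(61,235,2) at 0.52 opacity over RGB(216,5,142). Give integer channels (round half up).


C = α×F + (1-α)×B, with 1-α = 0.48
R: 0.52×61 + 0.48×216 = 31.72 + 103.68 = 135.40 → 135
G: 0.52×235 + 0.48×5 = 122.20 + 2.40 = 124.60 → 125
B: 0.52×2 + 0.48×142 = 1.04 + 68.16 = 69.20 → 69
= RGB(135, 125, 69)


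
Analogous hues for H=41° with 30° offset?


Base hue: 41°
Left analog: (41 - 30) mod 360 = 11°
Right analog: (41 + 30) mod 360 = 71°
Analogous hues = 11° and 71°


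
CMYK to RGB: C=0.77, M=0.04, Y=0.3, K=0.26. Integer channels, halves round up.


R = 255 × (1-C) × (1-K) = 255 × 0.23 × 0.74 = 43.401 → 43
G = 255 × (1-M) × (1-K) = 255 × 0.96 × 0.74 = 181.152 → 181
B = 255 × (1-Y) × (1-K) = 255 × 0.70 × 0.74 = 132.09 → 132
= RGB(43, 181, 132)


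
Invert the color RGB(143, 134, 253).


Invert: (255-R, 255-G, 255-B)
R: 255-143 = 112
G: 255-134 = 121
B: 255-253 = 2
= RGB(112, 121, 2)


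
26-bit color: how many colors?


Colors = 2^bits = 2^26
= 67,108,864 colors


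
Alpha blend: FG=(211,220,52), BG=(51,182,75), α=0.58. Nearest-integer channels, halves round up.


C = α×F + (1-α)×B, with 1-α = 0.42
R: 0.58×211 + 0.42×51 = 122.38 + 21.42 = 143.80 → 144
G: 0.58×220 + 0.42×182 = 127.60 + 76.44 = 204.04 → 204
B: 0.58×52 + 0.42×75 = 30.16 + 31.50 = 61.66 → 62
= RGB(144, 204, 62)


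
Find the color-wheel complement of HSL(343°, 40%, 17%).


Complement = opposite side of color wheel = hue + 180°
H' = (343 + 180) mod 360 = 163°
S and L unchanged.
= HSL(163°, 40%, 17%)


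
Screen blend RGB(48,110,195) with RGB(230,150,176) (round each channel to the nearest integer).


Screen: C = 255 - (255-A)×(255-B)/255, rounded to nearest integer
R: 255 - (255-48)×(255-230)/255 = 255 - 5175/255 ≈ 255 - 20.294 = 234.706 → 235
G: 255 - (255-110)×(255-150)/255 = 255 - 15225/255 ≈ 255 - 59.706 = 195.294 → 195
B: 255 - (255-195)×(255-176)/255 = 255 - 4740/255 ≈ 255 - 18.588 = 236.412 → 236
= RGB(235, 195, 236)


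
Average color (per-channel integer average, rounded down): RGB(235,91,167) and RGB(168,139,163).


Midpoint: each channel = ⌊(C₁+C₂)/2⌋
R: ⌊(235+168)/2⌋ = 201
G: ⌊(91+139)/2⌋ = 115
B: ⌊(167+163)/2⌋ = 165
= RGB(201, 115, 165)


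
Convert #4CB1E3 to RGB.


4C → 76 (R)
B1 → 177 (G)
E3 → 227 (B)
= RGB(76, 177, 227)


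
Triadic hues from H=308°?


Triadic: equally spaced at 120° intervals
H1 = 308°
H2 = (308 + 120) mod 360 = 68°
H3 = (308 + 240) mod 360 = 188°
Triadic = 308°, 68°, 188°


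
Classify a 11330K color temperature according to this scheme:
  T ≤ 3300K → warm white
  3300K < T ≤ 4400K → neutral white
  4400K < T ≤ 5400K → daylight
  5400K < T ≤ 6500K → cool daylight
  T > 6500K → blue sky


Temperature: 11330K
11330K > 6500K → blue sky
Classification: blue sky


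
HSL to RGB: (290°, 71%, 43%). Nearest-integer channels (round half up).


H=290°, S=0.71, L=0.43
C = (1-|2L-1|)×S = (1-|-0.14|)×0.71 = 0.6106
H' = H/60 = 290/60 ≈ 4.8333; X = C×(1-|H' mod 2 - 1|) ≈ 0.5088
m = L - C/2 = 0.43 - 0.3053 = 0.1247
Sector ⌊H'⌋ = 4 → (R',G',B') = (≈0.5088, 0.0, 0.6106)
RGB = ((R'+m)×255, (G'+m)×255, (B'+m)×255) = (161.551, 31.7985, 187.5015)
Round half up → RGB(162, 32, 188)


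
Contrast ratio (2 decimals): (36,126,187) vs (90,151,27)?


Linearize each sRGB channel c=v/255: c/12.92 if c ≤ 0.04045 else ((c+0.055)/1.055)^2.4
L = 0.2126×R_lin + 0.7152×G_lin + 0.0722×B_lin
Color 1 (36,126,187):
  R=36: 36/255≈0.1412 > 0.04045 → ((0.1412+0.055)/1.055)^2.4 ≈ 0.01764
  G=126: 126/255≈0.4941 > 0.04045 → ((0.4941+0.055)/1.055)^2.4 ≈ 0.20864
  B=187: 187/255≈0.7333 > 0.04045 → ((0.7333+0.055)/1.055)^2.4 ≈ 0.49693
  L1 = 0.2126×0.01764 + 0.7152×0.20864 + 0.0722×0.49693 ≈ 0.18885
Color 2 (90,151,27):
  R=90: 90/255≈0.3529 > 0.04045 → ((0.3529+0.055)/1.055)^2.4 ≈ 0.10224
  G=151: 151/255≈0.5922 > 0.04045 → ((0.5922+0.055)/1.055)^2.4 ≈ 0.30947
  B=27: 27/255≈0.1059 > 0.04045 → ((0.1059+0.055)/1.055)^2.4 ≈ 0.01096
  L2 = 0.2126×0.10224 + 0.7152×0.30947 + 0.0722×0.01096 ≈ 0.24386
Lighter = 0.24386, Darker = 0.18885
Ratio = (L_lighter + 0.05) / (L_darker + 0.05)
Ratio = (0.24386 + 0.05) / (0.18885 + 0.05) = 0.29386 / 0.23885 ≈ 1.2303
Ratio ≈ 1.23:1


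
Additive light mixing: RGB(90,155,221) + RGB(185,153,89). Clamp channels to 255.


Additive: each channel = min(255, C₁+C₂)
R: 90+185 = 275 → 255
G: 155+153 = 308 → 255
B: 221+89 = 310 → 255
= RGB(255, 255, 255)


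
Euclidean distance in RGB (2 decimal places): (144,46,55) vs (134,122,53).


d = √[(R₁-R₂)² + (G₁-G₂)² + (B₁-B₂)²]
d = √[(144-134)² + (46-122)² + (55-53)²]
d = √[100 + 5776 + 4]
d = √5880
d ≈ 76.68


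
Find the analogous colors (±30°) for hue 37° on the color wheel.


Base hue: 37°
Left analog: (37 - 30) mod 360 = 7°
Right analog: (37 + 30) mod 360 = 67°
Analogous hues = 7° and 67°


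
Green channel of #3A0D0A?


Color: #3A0D0A
R = 3A = 58
G = 0D = 13
B = 0A = 10
Green = 13


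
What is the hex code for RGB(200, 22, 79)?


R = 200 → C8 (hex)
G = 22 → 16 (hex)
B = 79 → 4F (hex)
Hex = #C8164F


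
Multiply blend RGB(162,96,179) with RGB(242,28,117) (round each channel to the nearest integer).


Multiply: C = A×B/255, rounded to nearest integer
R: 162×242/255 = 39204/255 ≈ 153.741 → 154
G: 96×28/255 = 2688/255 ≈ 10.541 → 11
B: 179×117/255 = 20943/255 ≈ 82.129 → 82
= RGB(154, 11, 82)


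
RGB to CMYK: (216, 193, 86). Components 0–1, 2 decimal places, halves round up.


R'=216/255≈0.8471, G'=193/255≈0.7569, B'=86/255≈0.3373
K = 1 - max(R',G',B') = 1 - 216/255 = 39/255 = 0.15294… → 0.15
(1-R'-K)/(1-K) simplifies to (max-R)/max with max = 216:
C = (216-216)/216 = 0/216 = 0 → 0.00
M = (216-193)/216 = 23/216 = 0.10648… → 0.11
Y = (216-86)/216 = 130/216 = 0.60185… → 0.60
= CMYK(0.00, 0.11, 0.60, 0.15)


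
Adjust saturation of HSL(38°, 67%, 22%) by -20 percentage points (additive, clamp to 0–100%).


Original S = 67%
Adjustment = -20 percentage points
New S = 67 + (-20) = 47
Clamp to [0, 100] → 47
= HSL(38°, 47%, 22%)


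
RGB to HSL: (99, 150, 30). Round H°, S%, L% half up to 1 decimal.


Normalize: R'=99/255≈0.3882, G'=150/255≈0.5882, B'=30/255≈0.1176
Max=150/255, Min=30/255, Δ=Max-Min=120/255
L = (Max+Min)/2 = (150+30)/510 = 180/510 = 0.35294… → L = 35.3%
L ≤ 0.5 → S = Δ/(Max+Min) = 120/(150+30) = 120/180 = 0.66666… → S = 66.7%
(the 1/255 factors cancel in S and H, so raw channel differences can be used)
Max is G' → H = 60 × ((B-R)/Δ + 2) = 60 × ((30-99)/120 + 2)
  -69/120 + 2 = -0.575 + 2 = 1.425
  H = 60 × 1.425 = 85.5° → H = 85.5°
= HSL(85.5°, 66.7%, 35.3%)


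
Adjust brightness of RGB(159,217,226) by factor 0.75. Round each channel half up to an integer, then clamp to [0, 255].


Multiply each channel by 0.75, round half up, clamp to [0, 255]
R: 159×0.75 = 119.25 → round → 119
G: 217×0.75 = 162.75 → round → 163
B: 226×0.75 = 169.5 → round → 170
= RGB(119, 163, 170)


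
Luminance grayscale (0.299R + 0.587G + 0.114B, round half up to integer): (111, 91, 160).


Gray = 0.299×R + 0.587×G + 0.114×B
Gray = 0.299×111 + 0.587×91 + 0.114×160
Gray = 33.189 + 53.417 + 18.240
Gray = 104.846 → round half up → 105
Gray = 105


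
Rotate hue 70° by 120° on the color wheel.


New hue = (H + rotation) mod 360
New hue = (70 + 120) mod 360
= 190 mod 360
= 190°


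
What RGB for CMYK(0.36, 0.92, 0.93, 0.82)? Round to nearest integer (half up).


R = 255 × (1-C) × (1-K) = 255 × 0.64 × 0.18 = 29.376 → 29
G = 255 × (1-M) × (1-K) = 255 × 0.08 × 0.18 = 3.672 → 4
B = 255 × (1-Y) × (1-K) = 255 × 0.07 × 0.18 = 3.213 → 3
= RGB(29, 4, 3)


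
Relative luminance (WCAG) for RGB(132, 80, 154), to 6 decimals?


Linearize each channel (sRGB transfer function): c = v/255; c_lin = c/12.92 if c ≤ 0.04045, else ((c+0.055)/1.055)^2.4
  R: 132/255 ≈ 0.517647 > 0.04045 → ((0.517647+0.055)/1.055)^2.4 ≈ 0.230740
  G: 80/255 ≈ 0.313725 > 0.04045 → ((0.313725+0.055)/1.055)^2.4 ≈ 0.080220
  B: 154/255 ≈ 0.603922 > 0.04045 → ((0.603922+0.055)/1.055)^2.4 ≈ 0.323143
R_lin = 0.230740, G_lin = 0.080220, B_lin = 0.323143
L = 0.2126×R + 0.7152×G + 0.0722×B
L = 0.2126×0.230740 + 0.7152×0.080220 + 0.0722×0.323143
L ≈ 0.129759


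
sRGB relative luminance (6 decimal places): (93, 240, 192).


Linearize each channel (sRGB transfer function): c = v/255; c_lin = c/12.92 if c ≤ 0.04045, else ((c+0.055)/1.055)^2.4
  R: 93/255 ≈ 0.364706 > 0.04045 → ((0.364706+0.055)/1.055)^2.4 ≈ 0.109462
  G: 240/255 ≈ 0.941176 > 0.04045 → ((0.941176+0.055)/1.055)^2.4 ≈ 0.871367
  B: 192/255 ≈ 0.752941 > 0.04045 → ((0.752941+0.055)/1.055)^2.4 ≈ 0.527115
R_lin = 0.109462, G_lin = 0.871367, B_lin = 0.527115
L = 0.2126×R + 0.7152×G + 0.0722×B
L = 0.2126×0.109462 + 0.7152×0.871367 + 0.0722×0.527115
L ≈ 0.684531


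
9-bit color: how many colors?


Colors = 2^bits = 2^9
= 512 colors


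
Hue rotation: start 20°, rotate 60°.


New hue = (H + rotation) mod 360
New hue = (20 + 60) mod 360
= 80 mod 360
= 80°


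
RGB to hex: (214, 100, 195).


R = 214 → D6 (hex)
G = 100 → 64 (hex)
B = 195 → C3 (hex)
Hex = #D664C3


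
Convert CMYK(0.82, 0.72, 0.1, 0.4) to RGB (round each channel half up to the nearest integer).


R = 255 × (1-C) × (1-K) = 255 × 0.18 × 0.60 = 27.54 → 28
G = 255 × (1-M) × (1-K) = 255 × 0.28 × 0.60 = 42.84 → 43
B = 255 × (1-Y) × (1-K) = 255 × 0.90 × 0.60 = 137.7 → 138
= RGB(28, 43, 138)


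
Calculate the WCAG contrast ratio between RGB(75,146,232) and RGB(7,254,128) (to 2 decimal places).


Linearize each sRGB channel c=v/255: c/12.92 if c ≤ 0.04045 else ((c+0.055)/1.055)^2.4
L = 0.2126×R_lin + 0.7152×G_lin + 0.0722×B_lin
Color 1 (75,146,232):
  R=75: 75/255≈0.2941 > 0.04045 → ((0.2941+0.055)/1.055)^2.4 ≈ 0.07036
  G=146: 146/255≈0.5725 > 0.04045 → ((0.5725+0.055)/1.055)^2.4 ≈ 0.28744
  B=232: 232/255≈0.9098 > 0.04045 → ((0.9098+0.055)/1.055)^2.4 ≈ 0.80695
  L1 = 0.2126×0.07036 + 0.7152×0.28744 + 0.0722×0.80695 ≈ 0.27880
Color 2 (7,254,128):
  R=7: 7/255≈0.0275 ≤ 0.04045 → 0.0275/12.92 ≈ 0.00212
  G=254: 254/255≈0.9961 > 0.04045 → ((0.9961+0.055)/1.055)^2.4 ≈ 0.99110
  B=128: 128/255≈0.5020 > 0.04045 → ((0.5020+0.055)/1.055)^2.4 ≈ 0.21586
  L2 = 0.2126×0.00212 + 0.7152×0.99110 + 0.0722×0.21586 ≈ 0.72487
Lighter = 0.72487, Darker = 0.27880
Ratio = (L_lighter + 0.05) / (L_darker + 0.05)
Ratio = (0.72487 + 0.05) / (0.27880 + 0.05) = 0.77487 / 0.32880 ≈ 2.3567
Ratio ≈ 2.36:1


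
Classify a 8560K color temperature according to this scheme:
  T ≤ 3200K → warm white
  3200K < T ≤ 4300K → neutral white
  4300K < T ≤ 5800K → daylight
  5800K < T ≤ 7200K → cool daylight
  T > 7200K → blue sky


Temperature: 8560K
8560K > 7200K → blue sky
Classification: blue sky


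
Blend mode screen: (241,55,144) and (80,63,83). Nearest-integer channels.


Screen: C = 255 - (255-A)×(255-B)/255, rounded to nearest integer
R: 255 - (255-241)×(255-80)/255 = 255 - 2450/255 ≈ 255 - 9.608 = 245.392 → 245
G: 255 - (255-55)×(255-63)/255 = 255 - 38400/255 ≈ 255 - 150.588 = 104.412 → 104
B: 255 - (255-144)×(255-83)/255 = 255 - 19092/255 ≈ 255 - 74.871 = 180.129 → 180
= RGB(245, 104, 180)


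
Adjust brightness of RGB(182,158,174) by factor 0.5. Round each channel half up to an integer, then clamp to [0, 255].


Multiply each channel by 0.5, round half up, clamp to [0, 255]
R: 182×0.5 = 91
G: 158×0.5 = 79
B: 174×0.5 = 87
= RGB(91, 79, 87)


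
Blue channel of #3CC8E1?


Color: #3CC8E1
R = 3C = 60
G = C8 = 200
B = E1 = 225
Blue = 225


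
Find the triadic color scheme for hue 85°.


Triadic: equally spaced at 120° intervals
H1 = 85°
H2 = (85 + 120) mod 360 = 205°
H3 = (85 + 240) mod 360 = 325°
Triadic = 85°, 205°, 325°


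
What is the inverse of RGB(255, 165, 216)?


Invert: (255-R, 255-G, 255-B)
R: 255-255 = 0
G: 255-165 = 90
B: 255-216 = 39
= RGB(0, 90, 39)


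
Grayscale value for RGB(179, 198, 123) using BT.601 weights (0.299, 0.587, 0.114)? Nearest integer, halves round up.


Gray = 0.299×R + 0.587×G + 0.114×B
Gray = 0.299×179 + 0.587×198 + 0.114×123
Gray = 53.521 + 116.226 + 14.022
Gray = 183.769 → round half up → 184
Gray = 184


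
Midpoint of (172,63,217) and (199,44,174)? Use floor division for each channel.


Midpoint: each channel = ⌊(C₁+C₂)/2⌋
R: ⌊(172+199)/2⌋ = 185
G: ⌊(63+44)/2⌋ = 53
B: ⌊(217+174)/2⌋ = 195
= RGB(185, 53, 195)


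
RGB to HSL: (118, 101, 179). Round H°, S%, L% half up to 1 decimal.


Normalize: R'=118/255≈0.4627, G'=101/255≈0.3961, B'=179/255≈0.7020
Max=179/255, Min=101/255, Δ=Max-Min=78/255
L = (Max+Min)/2 = (179+101)/510 = 280/510 = 0.54901… → L = 54.9%
L > 0.5 → S = Δ/(2-Max-Min) = 78/(510-179-101) = 78/230 = 0.33913… → S = 33.9%
(the 1/255 factors cancel in S and H, so raw channel differences can be used)
Max is B' → H = 60 × ((R-G)/Δ + 4) = 60 × ((118-101)/78 + 4)
  17/78 + 4 = 0.2179… + 4 = 4.2179…
  H = 60 × 4.2179… = 253.076…° → H = 253.1°
= HSL(253.1°, 33.9%, 54.9%)


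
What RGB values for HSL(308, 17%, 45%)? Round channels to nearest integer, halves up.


H=308°, S=0.17, L=0.45
C = (1-|2L-1|)×S = (1-|-0.10|)×0.17 = 0.153
H' = H/60 = 308/60 ≈ 5.1333; X = C×(1-|H' mod 2 - 1|) = 0.1326
m = L - C/2 = 0.45 - 0.0765 = 0.3735
Sector ⌊H'⌋ = 5 → (R',G',B') = (0.153, 0.0, 0.1326)
RGB = ((R'+m)×255, (G'+m)×255, (B'+m)×255) = (134.2575, 95.2425, 129.0555)
Round half up → RGB(134, 95, 129)


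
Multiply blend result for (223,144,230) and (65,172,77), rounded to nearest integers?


Multiply: C = A×B/255, rounded to nearest integer
R: 223×65/255 = 14495/255 ≈ 56.843 → 57
G: 144×172/255 = 24768/255 ≈ 97.129 → 97
B: 230×77/255 = 17710/255 ≈ 69.451 → 69
= RGB(57, 97, 69)


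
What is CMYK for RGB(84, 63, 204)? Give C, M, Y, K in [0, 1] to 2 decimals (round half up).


R'=84/255≈0.3294, G'=63/255≈0.2471, B'=204/255≈0.8000
K = 1 - max(R',G',B') = 1 - 204/255 = 51/255 = 0.2 → 0.20
(1-R'-K)/(1-K) simplifies to (max-R)/max with max = 204:
C = (204-84)/204 = 120/204 = 0.58823… → 0.59
M = (204-63)/204 = 141/204 = 0.69117… → 0.69
Y = (204-204)/204 = 0/204 = 0 → 0.00
= CMYK(0.59, 0.69, 0.00, 0.20)


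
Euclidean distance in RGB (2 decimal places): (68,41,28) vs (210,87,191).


d = √[(R₁-R₂)² + (G₁-G₂)² + (B₁-B₂)²]
d = √[(68-210)² + (41-87)² + (28-191)²]
d = √[20164 + 2116 + 26569]
d = √48849
d ≈ 221.02


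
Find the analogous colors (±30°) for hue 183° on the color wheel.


Base hue: 183°
Left analog: (183 - 30) mod 360 = 153°
Right analog: (183 + 30) mod 360 = 213°
Analogous hues = 153° and 213°


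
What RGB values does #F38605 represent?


F3 → 243 (R)
86 → 134 (G)
05 → 5 (B)
= RGB(243, 134, 5)


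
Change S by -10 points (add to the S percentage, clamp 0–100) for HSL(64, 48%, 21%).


Original S = 48%
Adjustment = -10 percentage points
New S = 48 + (-10) = 38
Clamp to [0, 100] → 38
= HSL(64°, 38%, 21%)


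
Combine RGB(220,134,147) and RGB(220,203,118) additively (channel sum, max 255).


Additive: each channel = min(255, C₁+C₂)
R: 220+220 = 440 → 255
G: 134+203 = 337 → 255
B: 147+118 = 265 → 255
= RGB(255, 255, 255)


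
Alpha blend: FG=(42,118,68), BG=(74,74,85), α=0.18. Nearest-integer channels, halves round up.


C = α×F + (1-α)×B, with 1-α = 0.82
R: 0.18×42 + 0.82×74 = 7.56 + 60.68 = 68.24 → 68
G: 0.18×118 + 0.82×74 = 21.24 + 60.68 = 81.92 → 82
B: 0.18×68 + 0.82×85 = 12.24 + 69.70 = 81.94 → 82
= RGB(68, 82, 82)


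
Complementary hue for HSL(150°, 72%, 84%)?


Complement = opposite side of color wheel = hue + 180°
H' = (150 + 180) mod 360 = 330°
S and L unchanged.
= HSL(330°, 72%, 84%)


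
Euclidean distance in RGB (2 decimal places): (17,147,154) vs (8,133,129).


d = √[(R₁-R₂)² + (G₁-G₂)² + (B₁-B₂)²]
d = √[(17-8)² + (147-133)² + (154-129)²]
d = √[81 + 196 + 625]
d = √902
d ≈ 30.03


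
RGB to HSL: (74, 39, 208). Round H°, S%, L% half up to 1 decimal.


Normalize: R'=74/255≈0.2902, G'=39/255≈0.1529, B'=208/255≈0.8157
Max=208/255, Min=39/255, Δ=Max-Min=169/255
L = (Max+Min)/2 = (208+39)/510 = 247/510 = 0.48431… → L = 48.4%
L ≤ 0.5 → S = Δ/(Max+Min) = 169/(208+39) = 169/247 = 0.68421… → S = 68.4%
(the 1/255 factors cancel in S and H, so raw channel differences can be used)
Max is B' → H = 60 × ((R-G)/Δ + 4) = 60 × ((74-39)/169 + 4)
  35/169 + 4 = 0.2071… + 4 = 4.2071…
  H = 60 × 4.2071… = 252.426…° → H = 252.4°
= HSL(252.4°, 68.4%, 48.4%)


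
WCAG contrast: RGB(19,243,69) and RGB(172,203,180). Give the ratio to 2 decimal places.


Linearize each sRGB channel c=v/255: c/12.92 if c ≤ 0.04045 else ((c+0.055)/1.055)^2.4
L = 0.2126×R_lin + 0.7152×G_lin + 0.0722×B_lin
Color 1 (19,243,69):
  R=19: 19/255≈0.0745 > 0.04045 → ((0.0745+0.055)/1.055)^2.4 ≈ 0.00651
  G=243: 243/255≈0.9529 > 0.04045 → ((0.9529+0.055)/1.055)^2.4 ≈ 0.89627
  B=69: 69/255≈0.2706 > 0.04045 → ((0.2706+0.055)/1.055)^2.4 ≈ 0.05951
  L1 = 0.2126×0.00651 + 0.7152×0.89627 + 0.0722×0.05951 ≈ 0.64669
Color 2 (172,203,180):
  R=172: 172/255≈0.6745 > 0.04045 → ((0.6745+0.055)/1.055)^2.4 ≈ 0.41254
  G=203: 203/255≈0.7961 > 0.04045 → ((0.7961+0.055)/1.055)^2.4 ≈ 0.59720
  B=180: 180/255≈0.7059 > 0.04045 → ((0.7059+0.055)/1.055)^2.4 ≈ 0.45641
  L2 = 0.2126×0.41254 + 0.7152×0.59720 + 0.0722×0.45641 ≈ 0.54778
Lighter = 0.64669, Darker = 0.54778
Ratio = (L_lighter + 0.05) / (L_darker + 0.05)
Ratio = (0.64669 + 0.05) / (0.54778 + 0.05) = 0.69669 / 0.59778 ≈ 1.1655
Ratio ≈ 1.17:1


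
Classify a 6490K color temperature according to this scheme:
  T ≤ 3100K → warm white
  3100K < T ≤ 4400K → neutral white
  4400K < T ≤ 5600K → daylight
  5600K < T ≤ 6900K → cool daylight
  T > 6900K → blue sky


Temperature: 6490K
5600K < 6490K ≤ 6900K → cool daylight
Classification: cool daylight


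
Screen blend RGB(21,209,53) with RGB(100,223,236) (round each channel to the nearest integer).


Screen: C = 255 - (255-A)×(255-B)/255, rounded to nearest integer
R: 255 - (255-21)×(255-100)/255 = 255 - 36270/255 ≈ 255 - 142.235 = 112.765 → 113
G: 255 - (255-209)×(255-223)/255 = 255 - 1472/255 ≈ 255 - 5.773 = 249.227 → 249
B: 255 - (255-53)×(255-236)/255 = 255 - 3838/255 ≈ 255 - 15.051 = 239.949 → 240
= RGB(113, 249, 240)


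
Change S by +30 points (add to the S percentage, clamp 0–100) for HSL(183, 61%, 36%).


Original S = 61%
Adjustment = +30 percentage points
New S = 61 + (30) = 91
Clamp to [0, 100] → 91
= HSL(183°, 91%, 36%)


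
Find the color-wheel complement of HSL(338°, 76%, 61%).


Complement = opposite side of color wheel = hue + 180°
H' = (338 + 180) mod 360 = 158°
S and L unchanged.
= HSL(158°, 76%, 61%)


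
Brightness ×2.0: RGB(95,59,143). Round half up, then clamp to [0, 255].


Multiply each channel by 2.0, round half up, clamp to [0, 255]
R: 95×2.0 = 190
G: 59×2.0 = 118
B: 143×2.0 = 286 → clamp → 255
= RGB(190, 118, 255)


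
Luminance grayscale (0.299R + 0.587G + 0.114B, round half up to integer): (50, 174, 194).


Gray = 0.299×R + 0.587×G + 0.114×B
Gray = 0.299×50 + 0.587×174 + 0.114×194
Gray = 14.950 + 102.138 + 22.116
Gray = 139.204 → round half up → 139
Gray = 139


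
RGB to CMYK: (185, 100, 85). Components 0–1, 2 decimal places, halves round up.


R'=185/255≈0.7255, G'=100/255≈0.3922, B'=85/255≈0.3333
K = 1 - max(R',G',B') = 1 - 185/255 = 70/255 = 0.27450… → 0.27
(1-R'-K)/(1-K) simplifies to (max-R)/max with max = 185:
C = (185-185)/185 = 0/185 = 0 → 0.00
M = (185-100)/185 = 85/185 = 0.45945… → 0.46
Y = (185-85)/185 = 100/185 = 0.54054… → 0.54
= CMYK(0.00, 0.46, 0.54, 0.27)


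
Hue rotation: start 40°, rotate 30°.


New hue = (H + rotation) mod 360
New hue = (40 + 30) mod 360
= 70 mod 360
= 70°


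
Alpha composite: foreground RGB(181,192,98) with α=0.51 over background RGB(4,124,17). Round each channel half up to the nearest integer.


C = α×F + (1-α)×B, with 1-α = 0.49
R: 0.51×181 + 0.49×4 = 92.31 + 1.96 = 94.27 → 94
G: 0.51×192 + 0.49×124 = 97.92 + 60.76 = 158.68 → 159
B: 0.51×98 + 0.49×17 = 49.98 + 8.33 = 58.31 → 58
= RGB(94, 159, 58)


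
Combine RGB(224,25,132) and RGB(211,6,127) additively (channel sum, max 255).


Additive: each channel = min(255, C₁+C₂)
R: 224+211 = 435 → 255
G: 25+6 = 31 → 31
B: 132+127 = 259 → 255
= RGB(255, 31, 255)


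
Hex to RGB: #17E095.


17 → 23 (R)
E0 → 224 (G)
95 → 149 (B)
= RGB(23, 224, 149)


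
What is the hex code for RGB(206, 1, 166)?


R = 206 → CE (hex)
G = 1 → 01 (hex)
B = 166 → A6 (hex)
Hex = #CE01A6


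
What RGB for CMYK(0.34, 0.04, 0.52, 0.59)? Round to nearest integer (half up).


R = 255 × (1-C) × (1-K) = 255 × 0.66 × 0.41 = 69.003 → 69
G = 255 × (1-M) × (1-K) = 255 × 0.96 × 0.41 = 100.368 → 100
B = 255 × (1-Y) × (1-K) = 255 × 0.48 × 0.41 = 50.184 → 50
= RGB(69, 100, 50)


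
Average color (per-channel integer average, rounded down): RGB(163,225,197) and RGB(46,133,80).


Midpoint: each channel = ⌊(C₁+C₂)/2⌋
R: ⌊(163+46)/2⌋ = 104
G: ⌊(225+133)/2⌋ = 179
B: ⌊(197+80)/2⌋ = 138
= RGB(104, 179, 138)


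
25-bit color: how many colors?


Colors = 2^bits = 2^25
= 33,554,432 colors


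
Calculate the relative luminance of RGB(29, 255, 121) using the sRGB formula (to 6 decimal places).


Linearize each channel (sRGB transfer function): c = v/255; c_lin = c/12.92 if c ≤ 0.04045, else ((c+0.055)/1.055)^2.4
  R: 29/255 ≈ 0.113725 > 0.04045 → ((0.113725+0.055)/1.055)^2.4 ≈ 0.012286
  G: 255/255 ≈ 1.000000 > 0.04045 → ((1.000000+0.055)/1.055)^2.4 ≈ 1.000000
  B: 121/255 ≈ 0.474510 > 0.04045 → ((0.474510+0.055)/1.055)^2.4 ≈ 0.191202
R_lin = 0.012286, G_lin = 1.000000, B_lin = 0.191202
L = 0.2126×R + 0.7152×G + 0.0722×B
L = 0.2126×0.012286 + 0.7152×1.000000 + 0.0722×0.191202
L ≈ 0.731617


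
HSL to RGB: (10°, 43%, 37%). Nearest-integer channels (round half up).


H=10°, S=0.43, L=0.37
C = (1-|2L-1|)×S = (1-|-0.26|)×0.43 = 0.3182
H' = H/60 = 10/60 ≈ 0.1667; X = C×(1-|H' mod 2 - 1|) ≈ 0.0530
m = L - C/2 = 0.37 - 0.1591 = 0.2109
Sector ⌊H'⌋ = 0 → (R',G',B') = (0.3182, ≈0.0530, 0.0)
RGB = ((R'+m)×255, (G'+m)×255, (B'+m)×255) = (134.9205, 67.303, 53.7795)
Round half up → RGB(135, 67, 54)


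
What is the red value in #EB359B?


Color: #EB359B
R = EB = 235
G = 35 = 53
B = 9B = 155
Red = 235


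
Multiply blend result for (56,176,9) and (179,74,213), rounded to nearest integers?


Multiply: C = A×B/255, rounded to nearest integer
R: 56×179/255 = 10024/255 ≈ 39.310 → 39
G: 176×74/255 = 13024/255 ≈ 51.075 → 51
B: 9×213/255 = 1917/255 ≈ 7.518 → 8
= RGB(39, 51, 8)


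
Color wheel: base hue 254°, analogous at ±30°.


Base hue: 254°
Left analog: (254 - 30) mod 360 = 224°
Right analog: (254 + 30) mod 360 = 284°
Analogous hues = 224° and 284°


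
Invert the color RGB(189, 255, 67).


Invert: (255-R, 255-G, 255-B)
R: 255-189 = 66
G: 255-255 = 0
B: 255-67 = 188
= RGB(66, 0, 188)


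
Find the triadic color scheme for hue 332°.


Triadic: equally spaced at 120° intervals
H1 = 332°
H2 = (332 + 120) mod 360 = 92°
H3 = (332 + 240) mod 360 = 212°
Triadic = 332°, 92°, 212°


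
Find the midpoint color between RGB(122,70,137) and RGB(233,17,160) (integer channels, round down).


Midpoint: each channel = ⌊(C₁+C₂)/2⌋
R: ⌊(122+233)/2⌋ = 177
G: ⌊(70+17)/2⌋ = 43
B: ⌊(137+160)/2⌋ = 148
= RGB(177, 43, 148)


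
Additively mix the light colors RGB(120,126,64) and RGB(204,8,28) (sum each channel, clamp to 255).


Additive: each channel = min(255, C₁+C₂)
R: 120+204 = 324 → 255
G: 126+8 = 134 → 134
B: 64+28 = 92 → 92
= RGB(255, 134, 92)


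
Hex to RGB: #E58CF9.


E5 → 229 (R)
8C → 140 (G)
F9 → 249 (B)
= RGB(229, 140, 249)


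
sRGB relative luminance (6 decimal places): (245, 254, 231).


Linearize each channel (sRGB transfer function): c = v/255; c_lin = c/12.92 if c ≤ 0.04045, else ((c+0.055)/1.055)^2.4
  R: 245/255 ≈ 0.960784 > 0.04045 → ((0.960784+0.055)/1.055)^2.4 ≈ 0.913099
  G: 254/255 ≈ 0.996078 > 0.04045 → ((0.996078+0.055)/1.055)^2.4 ≈ 0.991102
  B: 231/255 ≈ 0.905882 > 0.04045 → ((0.905882+0.055)/1.055)^2.4 ≈ 0.799103
R_lin = 0.913099, G_lin = 0.991102, B_lin = 0.799103
L = 0.2126×R + 0.7152×G + 0.0722×B
L = 0.2126×0.913099 + 0.7152×0.991102 + 0.0722×0.799103
L ≈ 0.960656


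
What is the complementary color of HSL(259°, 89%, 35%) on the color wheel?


Complement = opposite side of color wheel = hue + 180°
H' = (259 + 180) mod 360 = 79°
S and L unchanged.
= HSL(79°, 89%, 35%)


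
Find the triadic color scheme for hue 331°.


Triadic: equally spaced at 120° intervals
H1 = 331°
H2 = (331 + 120) mod 360 = 91°
H3 = (331 + 240) mod 360 = 211°
Triadic = 331°, 91°, 211°


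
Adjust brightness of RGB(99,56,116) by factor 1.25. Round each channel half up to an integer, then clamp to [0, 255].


Multiply each channel by 1.25, round half up, clamp to [0, 255]
R: 99×1.25 = 123.75 → round → 124
G: 56×1.25 = 70
B: 116×1.25 = 145
= RGB(124, 70, 145)


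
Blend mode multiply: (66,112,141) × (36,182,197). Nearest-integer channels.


Multiply: C = A×B/255, rounded to nearest integer
R: 66×36/255 = 2376/255 ≈ 9.318 → 9
G: 112×182/255 = 20384/255 ≈ 79.937 → 80
B: 141×197/255 = 27777/255 ≈ 108.929 → 109
= RGB(9, 80, 109)


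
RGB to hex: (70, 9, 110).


R = 70 → 46 (hex)
G = 9 → 09 (hex)
B = 110 → 6E (hex)
Hex = #46096E


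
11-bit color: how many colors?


Colors = 2^bits = 2^11
= 2,048 colors


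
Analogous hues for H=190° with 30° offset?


Base hue: 190°
Left analog: (190 - 30) mod 360 = 160°
Right analog: (190 + 30) mod 360 = 220°
Analogous hues = 160° and 220°


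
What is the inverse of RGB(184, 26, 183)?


Invert: (255-R, 255-G, 255-B)
R: 255-184 = 71
G: 255-26 = 229
B: 255-183 = 72
= RGB(71, 229, 72)


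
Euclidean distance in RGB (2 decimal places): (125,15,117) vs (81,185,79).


d = √[(R₁-R₂)² + (G₁-G₂)² + (B₁-B₂)²]
d = √[(125-81)² + (15-185)² + (117-79)²]
d = √[1936 + 28900 + 1444]
d = √32280
d ≈ 179.67


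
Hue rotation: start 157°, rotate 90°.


New hue = (H + rotation) mod 360
New hue = (157 + 90) mod 360
= 247 mod 360
= 247°


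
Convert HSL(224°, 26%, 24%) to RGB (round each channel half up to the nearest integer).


H=224°, S=0.26, L=0.24
C = (1-|2L-1|)×S = (1-|-0.52|)×0.26 = 0.1248
H' = H/60 = 224/60 ≈ 3.7333; X = C×(1-|H' mod 2 - 1|) = 0.03328
m = L - C/2 = 0.24 - 0.0624 = 0.1776
Sector ⌊H'⌋ = 3 → (R',G',B') = (0.0, 0.03328, 0.1248)
RGB = ((R'+m)×255, (G'+m)×255, (B'+m)×255) = (45.288, 53.7744, 77.112)
Round half up → RGB(45, 54, 77)


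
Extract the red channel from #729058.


Color: #729058
R = 72 = 114
G = 90 = 144
B = 58 = 88
Red = 114


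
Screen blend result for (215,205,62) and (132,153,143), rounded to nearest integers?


Screen: C = 255 - (255-A)×(255-B)/255, rounded to nearest integer
R: 255 - (255-215)×(255-132)/255 = 255 - 4920/255 ≈ 255 - 19.294 = 235.706 → 236
G: 255 - (255-205)×(255-153)/255 = 255 - 5100/255 ≈ 255 - 20.000 = 235.000 → 235
B: 255 - (255-62)×(255-143)/255 = 255 - 21616/255 ≈ 255 - 84.769 = 170.231 → 170
= RGB(236, 235, 170)


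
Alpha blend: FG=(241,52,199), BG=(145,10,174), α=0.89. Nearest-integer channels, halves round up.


C = α×F + (1-α)×B, with 1-α = 0.11
R: 0.89×241 + 0.11×145 = 214.49 + 15.95 = 230.44 → 230
G: 0.89×52 + 0.11×10 = 46.28 + 1.10 = 47.38 → 47
B: 0.89×199 + 0.11×174 = 177.11 + 19.14 = 196.25 → 196
= RGB(230, 47, 196)


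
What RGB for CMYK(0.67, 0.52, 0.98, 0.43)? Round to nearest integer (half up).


R = 255 × (1-C) × (1-K) = 255 × 0.33 × 0.57 = 47.9655 → 48
G = 255 × (1-M) × (1-K) = 255 × 0.48 × 0.57 = 69.768 → 70
B = 255 × (1-Y) × (1-K) = 255 × 0.02 × 0.57 = 2.907 → 3
= RGB(48, 70, 3)


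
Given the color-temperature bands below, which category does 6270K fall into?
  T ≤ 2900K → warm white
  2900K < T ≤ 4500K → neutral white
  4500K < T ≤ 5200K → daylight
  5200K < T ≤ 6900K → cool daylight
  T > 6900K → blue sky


Temperature: 6270K
5200K < 6270K ≤ 6900K → cool daylight
Classification: cool daylight


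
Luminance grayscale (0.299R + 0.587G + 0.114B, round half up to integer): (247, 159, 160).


Gray = 0.299×R + 0.587×G + 0.114×B
Gray = 0.299×247 + 0.587×159 + 0.114×160
Gray = 73.853 + 93.333 + 18.240
Gray = 185.426 → round half up → 185
Gray = 185


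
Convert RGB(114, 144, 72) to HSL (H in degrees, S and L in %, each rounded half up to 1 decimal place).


Normalize: R'=114/255≈0.4471, G'=144/255≈0.5647, B'=72/255≈0.2824
Max=144/255, Min=72/255, Δ=Max-Min=72/255
L = (Max+Min)/2 = (144+72)/510 = 216/510 = 0.42352… → L = 42.4%
L ≤ 0.5 → S = Δ/(Max+Min) = 72/(144+72) = 72/216 = 0.33333… → S = 33.3%
(the 1/255 factors cancel in S and H, so raw channel differences can be used)
Max is G' → H = 60 × ((B-R)/Δ + 2) = 60 × ((72-114)/72 + 2)
  -42/72 + 2 = -0.5833… + 2 = 1.4166…
  H = 60 × 1.4166… = 85° → H = 85.0°
= HSL(85.0°, 33.3%, 42.4%)


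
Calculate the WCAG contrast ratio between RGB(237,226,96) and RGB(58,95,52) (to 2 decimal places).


Linearize each sRGB channel c=v/255: c/12.92 if c ≤ 0.04045 else ((c+0.055)/1.055)^2.4
L = 0.2126×R_lin + 0.7152×G_lin + 0.0722×B_lin
Color 1 (237,226,96):
  R=237: 237/255≈0.9294 > 0.04045 → ((0.9294+0.055)/1.055)^2.4 ≈ 0.84687
  G=226: 226/255≈0.8863 > 0.04045 → ((0.8863+0.055)/1.055)^2.4 ≈ 0.76052
  B=96: 96/255≈0.3765 > 0.04045 → ((0.3765+0.055)/1.055)^2.4 ≈ 0.11697
  L1 = 0.2126×0.84687 + 0.7152×0.76052 + 0.0722×0.11697 ≈ 0.73242
Color 2 (58,95,52):
  R=58: 58/255≈0.2275 > 0.04045 → ((0.2275+0.055)/1.055)^2.4 ≈ 0.04231
  G=95: 95/255≈0.3725 > 0.04045 → ((0.3725+0.055)/1.055)^2.4 ≈ 0.11444
  B=52: 52/255≈0.2039 > 0.04045 → ((0.2039+0.055)/1.055)^2.4 ≈ 0.03434
  L2 = 0.2126×0.04231 + 0.7152×0.11444 + 0.0722×0.03434 ≈ 0.09332
Lighter = 0.73242, Darker = 0.09332
Ratio = (L_lighter + 0.05) / (L_darker + 0.05)
Ratio = (0.73242 + 0.05) / (0.09332 + 0.05) = 0.78242 / 0.14332 ≈ 5.4593
Ratio ≈ 5.46:1


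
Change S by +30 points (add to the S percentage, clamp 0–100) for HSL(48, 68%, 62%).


Original S = 68%
Adjustment = +30 percentage points
New S = 68 + (30) = 98
Clamp to [0, 100] → 98
= HSL(48°, 98%, 62%)


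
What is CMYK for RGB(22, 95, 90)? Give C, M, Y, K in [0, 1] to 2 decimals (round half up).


R'=22/255≈0.0863, G'=95/255≈0.3725, B'=90/255≈0.3529
K = 1 - max(R',G',B') = 1 - 95/255 = 160/255 = 0.62745… → 0.63
(1-R'-K)/(1-K) simplifies to (max-R)/max with max = 95:
C = (95-22)/95 = 73/95 = 0.76842… → 0.77
M = (95-95)/95 = 0/95 = 0 → 0.00
Y = (95-90)/95 = 5/95 = 0.05263… → 0.05
= CMYK(0.77, 0.00, 0.05, 0.63)


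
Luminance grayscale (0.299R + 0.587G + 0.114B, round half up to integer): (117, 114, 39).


Gray = 0.299×R + 0.587×G + 0.114×B
Gray = 0.299×117 + 0.587×114 + 0.114×39
Gray = 34.983 + 66.918 + 4.446
Gray = 106.347 → round half up → 106
Gray = 106


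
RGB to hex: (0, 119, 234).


R = 0 → 00 (hex)
G = 119 → 77 (hex)
B = 234 → EA (hex)
Hex = #0077EA


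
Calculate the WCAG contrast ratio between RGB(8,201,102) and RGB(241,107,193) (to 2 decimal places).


Linearize each sRGB channel c=v/255: c/12.92 if c ≤ 0.04045 else ((c+0.055)/1.055)^2.4
L = 0.2126×R_lin + 0.7152×G_lin + 0.0722×B_lin
Color 1 (8,201,102):
  R=8: 8/255≈0.0314 ≤ 0.04045 → 0.0314/12.92 ≈ 0.00243
  G=201: 201/255≈0.7882 > 0.04045 → ((0.7882+0.055)/1.055)^2.4 ≈ 0.58408
  B=102: 102/255≈0.4000 > 0.04045 → ((0.4000+0.055)/1.055)^2.4 ≈ 0.13287
  L1 = 0.2126×0.00243 + 0.7152×0.58408 + 0.0722×0.13287 ≈ 0.42784
Color 2 (241,107,193):
  R=241: 241/255≈0.9451 > 0.04045 → ((0.9451+0.055)/1.055)^2.4 ≈ 0.87962
  G=107: 107/255≈0.4196 > 0.04045 → ((0.4196+0.055)/1.055)^2.4 ≈ 0.14703
  B=193: 193/255≈0.7569 > 0.04045 → ((0.7569+0.055)/1.055)^2.4 ≈ 0.53328
  L2 = 0.2126×0.87962 + 0.7152×0.14703 + 0.0722×0.53328 ≈ 0.33066
Lighter = 0.42784, Darker = 0.33066
Ratio = (L_lighter + 0.05) / (L_darker + 0.05)
Ratio = (0.42784 + 0.05) / (0.33066 + 0.05) = 0.47784 / 0.38066 ≈ 1.2553
Ratio ≈ 1.26:1


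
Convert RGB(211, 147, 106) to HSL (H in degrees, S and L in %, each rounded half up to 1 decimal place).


Normalize: R'=211/255≈0.8275, G'=147/255≈0.5765, B'=106/255≈0.4157
Max=211/255, Min=106/255, Δ=Max-Min=105/255
L = (Max+Min)/2 = (211+106)/510 = 317/510 = 0.62156… → L = 62.2%
L > 0.5 → S = Δ/(2-Max-Min) = 105/(510-211-106) = 105/193 = 0.54404… → S = 54.4%
(the 1/255 factors cancel in S and H, so raw channel differences can be used)
Max is R' → H = 60 × (((G-B)/Δ) mod 6) = 60 × (((147-106)/105) mod 6)
  41/105 = 0.3904…
  H = 60 × 0.3904… = 23.428…° → H = 23.4°
= HSL(23.4°, 54.4%, 62.2%)


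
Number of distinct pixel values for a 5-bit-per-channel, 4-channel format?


Total bits = 5 bits/channel × 4 channels = 20 bits
Distinct pixel values = 2^20
= 1,048,576 pixel values


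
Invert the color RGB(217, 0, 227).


Invert: (255-R, 255-G, 255-B)
R: 255-217 = 38
G: 255-0 = 255
B: 255-227 = 28
= RGB(38, 255, 28)


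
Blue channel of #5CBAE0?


Color: #5CBAE0
R = 5C = 92
G = BA = 186
B = E0 = 224
Blue = 224


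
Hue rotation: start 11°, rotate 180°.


New hue = (H + rotation) mod 360
New hue = (11 + 180) mod 360
= 191 mod 360
= 191°


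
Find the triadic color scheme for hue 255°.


Triadic: equally spaced at 120° intervals
H1 = 255°
H2 = (255 + 120) mod 360 = 15°
H3 = (255 + 240) mod 360 = 135°
Triadic = 255°, 15°, 135°


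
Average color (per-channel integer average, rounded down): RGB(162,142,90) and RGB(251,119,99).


Midpoint: each channel = ⌊(C₁+C₂)/2⌋
R: ⌊(162+251)/2⌋ = 206
G: ⌊(142+119)/2⌋ = 130
B: ⌊(90+99)/2⌋ = 94
= RGB(206, 130, 94)


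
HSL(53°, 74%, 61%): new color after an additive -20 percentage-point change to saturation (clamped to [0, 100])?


Original S = 74%
Adjustment = -20 percentage points
New S = 74 + (-20) = 54
Clamp to [0, 100] → 54
= HSL(53°, 54%, 61%)


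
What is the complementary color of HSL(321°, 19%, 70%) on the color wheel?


Complement = opposite side of color wheel = hue + 180°
H' = (321 + 180) mod 360 = 141°
S and L unchanged.
= HSL(141°, 19%, 70%)


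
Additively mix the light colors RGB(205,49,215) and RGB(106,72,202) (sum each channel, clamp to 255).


Additive: each channel = min(255, C₁+C₂)
R: 205+106 = 311 → 255
G: 49+72 = 121 → 121
B: 215+202 = 417 → 255
= RGB(255, 121, 255)


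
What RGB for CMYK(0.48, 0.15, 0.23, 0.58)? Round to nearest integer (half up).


R = 255 × (1-C) × (1-K) = 255 × 0.52 × 0.42 = 55.692 → 56
G = 255 × (1-M) × (1-K) = 255 × 0.85 × 0.42 = 91.035 → 91
B = 255 × (1-Y) × (1-K) = 255 × 0.77 × 0.42 = 82.467 → 82
= RGB(56, 91, 82)
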